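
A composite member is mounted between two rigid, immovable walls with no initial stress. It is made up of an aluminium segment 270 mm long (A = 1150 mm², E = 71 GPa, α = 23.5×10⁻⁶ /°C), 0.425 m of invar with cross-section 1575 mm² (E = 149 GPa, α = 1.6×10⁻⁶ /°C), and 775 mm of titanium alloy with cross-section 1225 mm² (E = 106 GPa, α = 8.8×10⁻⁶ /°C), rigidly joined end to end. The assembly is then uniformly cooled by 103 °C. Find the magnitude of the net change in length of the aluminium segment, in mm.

|ΔL| ≈ 0.228 mm

If the supports were absent, the total length change would be Σ αᵢΔT Lᵢ = 23.5×10⁻⁶×103×270 + 1.6×10⁻⁶×103×425 + 8.8×10⁻⁶×103×775 = 1.426 mm.
The walls prevent any net length change, so an axial force P (same in every segment) develops. Compatibility: P · Σ Lᵢ/(AᵢEᵢ) = δ_free.
Σ Lᵢ/(AᵢEᵢ) = 270/(1150×71×10³) + 425/(1575×149×10³) + 775/(1225×106×10³) = 1.109×10⁻⁵ mm/N.
Hence P = δ_free / Σ(L/AE) = 1.426/1.109×10⁻⁵ = 128.6 kN (tensile).
For the aluminium segment, free thermal change = 23.5×10⁻⁶×103×270 = 0.6535 mm and elastic change from P = 128600×270/(1150×71×10³) = 0.4254 mm; these oppose, so the net change is 0.228 mm (segment shortens).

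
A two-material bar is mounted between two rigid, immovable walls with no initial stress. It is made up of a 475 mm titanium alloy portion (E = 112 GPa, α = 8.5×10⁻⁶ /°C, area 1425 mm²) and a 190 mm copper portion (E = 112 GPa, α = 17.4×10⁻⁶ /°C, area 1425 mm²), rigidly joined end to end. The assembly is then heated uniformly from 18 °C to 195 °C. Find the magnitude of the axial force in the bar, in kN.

With the walls removed the bar would change length by δ_free = Σ αᵢΔT Lᵢ = 8.5×10⁻⁶×177×475 + 17.4×10⁻⁶×177×190 = 1.3 mm.
Since the ends are fixed, an axial force P builds up, equal in every segment, with P · Σ Lᵢ/(AᵢEᵢ) = δ_free.
The series flexibility is Σ Lᵢ/(AᵢEᵢ) = 475/(1425×112×10³) + 190/(1425×112×10³) = 4.167×10⁻⁶ mm/N.
So P = 1.3 / 4.167×10⁻⁶ = 312 kN, compressive.

P ≈ 312 kN (compressive)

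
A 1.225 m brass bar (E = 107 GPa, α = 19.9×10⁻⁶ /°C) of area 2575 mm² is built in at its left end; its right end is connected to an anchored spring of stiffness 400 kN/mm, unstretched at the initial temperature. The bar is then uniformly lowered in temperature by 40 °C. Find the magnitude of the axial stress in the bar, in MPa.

σ ≈ 54.5 MPa (tensile)

The unrestrained thermal change is αΔT L = 19.9×10⁻⁶ × 40 × 1225 = 0.9751 mm.
Let P be the tensile force in the spring. The bar extends elastically by PL/(AE) and the spring stretches by P/k; together these equal δ_free.
So P = δ_free / [L/(AE) + 1/k] = 0.9751 / [ 1225/(2575×107×10³) + 1/(400×10³) ].
P = 0.9751 / 6.946×10⁻⁶ = 140400 N.
σ = P/A = 140400/2575 = 54.52 MPa.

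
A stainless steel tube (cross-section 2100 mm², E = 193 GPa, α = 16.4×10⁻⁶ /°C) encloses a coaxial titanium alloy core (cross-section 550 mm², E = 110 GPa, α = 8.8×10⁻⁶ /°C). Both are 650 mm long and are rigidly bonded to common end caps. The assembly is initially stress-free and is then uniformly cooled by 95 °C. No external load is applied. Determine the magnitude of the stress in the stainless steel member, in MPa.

Both members must finish at the same length. With the larger α, the stainless steel tends to over-contract; the plates restrain it, putting the stainless steel in tension and the titanium alloy in compression. With no external load the two internal forces are equal and opposite, magnitude P.
Equating the net (thermal + elastic) strains gives |α₁ − α₂|·ΔT = P·[1/(A₁E₁) + 1/(A₂E₂)].
|α₁ − α₂|·ΔT = 7.6×10⁻⁶ × 95 = 0.000722.
1/(A₁E₁) + 1/(A₂E₂) = 1/(2100×193×10³) + 1/(550×110×10³) = 1.9×10⁻⁸ N⁻¹.
P = 0.000722 / 1.9×10⁻⁸ = 38010 N = 38.01 kN.
σ_{stainless steel} = P/A₁ = 38010/2100 = 18.1 MPa, tensile.

σ ≈ 18.1 MPa (tensile)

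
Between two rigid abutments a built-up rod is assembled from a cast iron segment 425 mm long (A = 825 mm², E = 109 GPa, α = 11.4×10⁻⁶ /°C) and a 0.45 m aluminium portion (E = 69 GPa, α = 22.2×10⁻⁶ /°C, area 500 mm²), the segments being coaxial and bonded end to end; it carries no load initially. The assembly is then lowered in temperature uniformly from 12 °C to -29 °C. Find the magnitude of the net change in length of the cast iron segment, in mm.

|ΔL| ≈ 0.0369 mm

Free thermal contraction of the whole bar: Σ αᵢΔT Lᵢ = 11.4×10⁻⁶×41×425 + 22.2×10⁻⁶×41×450 = 0.6082 mm.
The rigid supports impose zero overall length change; the single axial force P common to all segments must satisfy P Σ Lᵢ/(AᵢEᵢ) = δ_free.
The series flexibility is Σ Lᵢ/(AᵢEᵢ) = 425/(825×109×10³) + 450/(500×69×10³) = 1.777×10⁻⁵ mm/N.
So P = 0.6082 / 1.777×10⁻⁵ = 34.23 kN, tensile.
For the cast iron segment, free thermal change = 11.4×10⁻⁶×41×425 = 0.1986 mm and elastic change from P = 34230×425/(825×109×10³) = 0.1618 mm; these oppose, so the net change is 0.0369 mm (segment shortens).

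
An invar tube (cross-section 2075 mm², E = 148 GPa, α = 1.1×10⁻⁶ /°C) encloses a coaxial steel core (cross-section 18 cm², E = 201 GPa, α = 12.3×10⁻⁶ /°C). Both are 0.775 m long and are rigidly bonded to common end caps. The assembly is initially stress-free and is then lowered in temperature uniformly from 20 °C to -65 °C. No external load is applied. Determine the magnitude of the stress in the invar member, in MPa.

σ ≈ 76.2 MPa (compressive)

Equilibrium of a rigid end plate with no external load gives equal and opposite internal forces ±P in the two members. Since α_{steel} > α_{invar}, cooling drives the steel into tension and the invar into compression.
Compatibility of the two members (thermal + elastic change equal): (α₁ − α₂)ΔT = P·[1/(A₁E₁) + 1/(A₂E₂)].
|α₁ − α₂|·ΔT = 11.2×10⁻⁶ × 85 = 0.000952.
1/(A₁E₁) + 1/(A₂E₂) = 1/(2075×148×10³) + 1/(1800×201×10³) = 6.02×10⁻⁹ N⁻¹.
P = 0.000952 / 6.02×10⁻⁹ = 158100 N = 158.1 kN.
σ_{invar} = P/A₁ = 158100/2075 = 76.21 MPa, compressive.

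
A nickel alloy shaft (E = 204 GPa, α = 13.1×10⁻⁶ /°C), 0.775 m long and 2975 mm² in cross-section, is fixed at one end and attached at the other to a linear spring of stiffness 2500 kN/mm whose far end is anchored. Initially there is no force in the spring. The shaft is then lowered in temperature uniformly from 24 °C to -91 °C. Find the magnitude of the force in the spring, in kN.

If the spring were absent the shaft would shorten by αΔT L = 13.1×10⁻⁶ × 115 × 775 = 1.168 mm.
With a force P in the spring, the elastic change of the shaft is PL/(AE) and that of the spring is P/k; compatibility requires their sum to equal δ_free.
P [ L/(AE) + 1/k ] = δ_free → P [ 775/(2975×204×10³) + 1/(2500×10³) ] = 1.168.
P = 1.168 / 1.677×10⁻⁶ = 696200 N.

P ≈ 696 kN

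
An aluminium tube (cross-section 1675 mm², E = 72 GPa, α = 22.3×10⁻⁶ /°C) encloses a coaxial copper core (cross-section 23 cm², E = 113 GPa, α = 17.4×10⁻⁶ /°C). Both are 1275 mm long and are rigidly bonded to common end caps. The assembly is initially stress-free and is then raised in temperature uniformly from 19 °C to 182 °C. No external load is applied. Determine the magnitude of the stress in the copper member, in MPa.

The aluminium has the larger α, so on heating it would change length more than the copper if both were free. The rigid plates force a common final length, so the aluminium is put into compression and the copper into tension, with equal and opposite forces P (no external load).
Setting the final lengths equal and cancelling L: (α₁ − α₂)ΔT = P/(A₁E₁) + P/(A₂E₂).
|α₁ − α₂|·ΔT = 4.9×10⁻⁶ × 163 = 0.0007987.
1/(A₁E₁) + 1/(A₂E₂) = 1/(1675×72×10³) + 1/(2300×113×10³) = 1.214×10⁻⁸ N⁻¹.
P = 0.0007987 / 1.214×10⁻⁸ = 65790 N = 65.79 kN.
σ_{copper} = P/A₂ = 65790/2300 = 28.61 MPa, tensile.

σ ≈ 28.6 MPa (tensile)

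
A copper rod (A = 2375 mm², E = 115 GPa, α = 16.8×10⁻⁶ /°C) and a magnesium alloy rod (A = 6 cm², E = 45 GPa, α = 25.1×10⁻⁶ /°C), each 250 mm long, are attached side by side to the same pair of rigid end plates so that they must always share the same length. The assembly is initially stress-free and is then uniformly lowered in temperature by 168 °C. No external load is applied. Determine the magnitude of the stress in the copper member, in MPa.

The magnesium alloy has the larger α, so on cooling it would change length more than the copper if both were free. The rigid plates force a common final length, so the magnesium alloy is put into tension and the copper into compression, with equal and opposite forces P (no external load).
Setting the final lengths equal and cancelling L: (α₁ − α₂)ΔT = P/(A₁E₁) + P/(A₂E₂).
|α₁ − α₂|·ΔT = 8.3×10⁻⁶ × 168 = 0.001394.
1/(A₁E₁) + 1/(A₂E₂) = 1/(2375×115×10³) + 1/(600×45×10³) = 4.07×10⁻⁸ N⁻¹.
So P = 0.001394 / 4.07×10⁻⁸ = 34.26 kN.
σ_{copper} = P/A₁ = 34260/2375 = 14.43 MPa, compressive.

σ ≈ 14.4 MPa (compressive)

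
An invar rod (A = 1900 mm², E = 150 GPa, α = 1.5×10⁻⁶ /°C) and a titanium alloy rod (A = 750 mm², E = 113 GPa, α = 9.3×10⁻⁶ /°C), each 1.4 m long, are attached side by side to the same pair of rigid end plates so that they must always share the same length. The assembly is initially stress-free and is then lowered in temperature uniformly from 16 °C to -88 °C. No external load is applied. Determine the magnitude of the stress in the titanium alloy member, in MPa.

σ ≈ 70.7 MPa (tensile)

Equilibrium of a rigid end plate with no external load gives equal and opposite internal forces ±P in the two members. Since α_{titanium alloy} > α_{invar}, cooling drives the titanium alloy into tension and the invar into compression.
Equating the net (thermal + elastic) strains gives |α₁ − α₂|·ΔT = P·[1/(A₁E₁) + 1/(A₂E₂)].
|α₁ − α₂|·ΔT = 7.8×10⁻⁶ × 104 = 0.0008112.
1/(A₁E₁) + 1/(A₂E₂) = 1/(1900×150×10³) + 1/(750×113×10³) = 1.531×10⁻⁸ N⁻¹.
So P = 0.0008112 / 1.531×10⁻⁸ = 52.99 kN.
σ_{titanium alloy} = P/A₂ = 52990/750 = 70.66 MPa, tensile.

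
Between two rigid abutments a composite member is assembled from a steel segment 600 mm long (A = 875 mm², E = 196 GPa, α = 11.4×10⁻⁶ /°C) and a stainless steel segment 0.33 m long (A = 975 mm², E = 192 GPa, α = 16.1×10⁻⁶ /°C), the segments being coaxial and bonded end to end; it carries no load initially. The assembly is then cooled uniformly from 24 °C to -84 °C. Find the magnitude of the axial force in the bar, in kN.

P ≈ 249 kN (tensile)

With the walls removed the bar would change length by δ_free = Σ αᵢΔT Lᵢ = 11.4×10⁻⁶×108×600 + 16.1×10⁻⁶×108×330 = 1.313 mm.
Since the ends are fixed, an axial force P builds up, equal in every segment, with P · Σ Lᵢ/(AᵢEᵢ) = δ_free.
The series flexibility is Σ Lᵢ/(AᵢEᵢ) = 600/(875×196×10³) + 330/(975×192×10³) = 5.261×10⁻⁶ mm/N.
So P = 1.313 / 5.261×10⁻⁶ = 249.5 kN, tensile.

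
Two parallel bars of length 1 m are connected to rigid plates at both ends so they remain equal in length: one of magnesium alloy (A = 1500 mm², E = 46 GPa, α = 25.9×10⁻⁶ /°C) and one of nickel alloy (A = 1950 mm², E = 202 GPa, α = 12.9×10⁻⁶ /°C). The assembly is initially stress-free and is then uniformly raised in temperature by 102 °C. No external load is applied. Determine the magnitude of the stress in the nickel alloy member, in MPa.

The magnesium alloy has the larger α, so on heating it would change length more than the nickel alloy if both were free. The rigid plates force a common final length, so the magnesium alloy is put into compression and the nickel alloy into tension, with equal and opposite forces P (no external load).
Compatibility of the two members (thermal + elastic change equal): (α₁ − α₂)ΔT = P·[1/(A₁E₁) + 1/(A₂E₂)].
|α₁ − α₂|·ΔT = 13×10⁻⁶ × 102 = 0.001326.
1/(A₁E₁) + 1/(A₂E₂) = 1/(1500×46×10³) + 1/(1950×202×10³) = 1.703×10⁻⁸ N⁻¹.
P = 0.001326 / 1.703×10⁻⁸ = 77860 N = 77.86 kN.
σ_{nickel alloy} = P/A₂ = 77860/1950 = 39.93 MPa, tensile.

σ ≈ 39.9 MPa (tensile)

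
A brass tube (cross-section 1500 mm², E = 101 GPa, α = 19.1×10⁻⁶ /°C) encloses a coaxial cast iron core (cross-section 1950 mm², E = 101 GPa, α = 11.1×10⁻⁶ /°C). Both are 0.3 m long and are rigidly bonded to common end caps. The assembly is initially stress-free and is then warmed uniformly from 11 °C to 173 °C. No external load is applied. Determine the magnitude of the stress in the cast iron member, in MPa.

σ ≈ 56.9 MPa (tensile)

Equilibrium of a rigid end plate with no external load gives equal and opposite internal forces ±P in the two members. Since α_{brass} > α_{cast iron}, heating drives the brass into compression and the cast iron into tension.
Equating the net (thermal + elastic) strains gives |α₁ − α₂|·ΔT = P·[1/(A₁E₁) + 1/(A₂E₂)].
|α₁ − α₂|·ΔT = 8×10⁻⁶ × 162 = 0.001296.
1/(A₁E₁) + 1/(A₂E₂) = 1/(1500×101×10³) + 1/(1950×101×10³) = 1.168×10⁻⁸ N⁻¹.
So P = 0.001296 / 1.168×10⁻⁸ = 111 kN.
σ_{cast iron} = P/A₂ = 111000/1950 = 56.91 MPa, tensile.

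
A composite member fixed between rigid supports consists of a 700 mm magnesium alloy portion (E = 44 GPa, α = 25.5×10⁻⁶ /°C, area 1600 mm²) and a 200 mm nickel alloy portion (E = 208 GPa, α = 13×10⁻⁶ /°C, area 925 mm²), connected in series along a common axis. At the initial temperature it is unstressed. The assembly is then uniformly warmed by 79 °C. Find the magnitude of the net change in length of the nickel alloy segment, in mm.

|ΔL| ≈ 0.0525 mm

Free thermal expansion of the whole bar: Σ αᵢΔT Lᵢ = 25.5×10⁻⁶×79×700 + 13×10⁻⁶×79×200 = 1.616 mm.
The rigid supports impose zero overall length change; the single axial force P common to all segments must satisfy P Σ Lᵢ/(AᵢEᵢ) = δ_free.
Σ Lᵢ/(AᵢEᵢ) = 700/(1600×44×10³) + 200/(925×208×10³) = 1.098×10⁻⁵ mm/N.
Hence P = δ_free / Σ(L/AE) = 1.616/1.098×10⁻⁵ = 147.1 kN (compressive).
For the nickel alloy segment, free thermal change = 13×10⁻⁶×79×200 = 0.2054 mm and elastic change from P = 147100×200/(925×208×10³) = 0.1529 mm; these oppose, so the net change is 0.0525 mm (segment lengthens).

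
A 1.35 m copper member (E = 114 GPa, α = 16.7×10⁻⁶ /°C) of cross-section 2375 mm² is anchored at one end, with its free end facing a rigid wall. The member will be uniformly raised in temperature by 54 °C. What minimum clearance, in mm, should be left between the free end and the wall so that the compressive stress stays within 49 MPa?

With no wall the member would lengthen by αΔT L = 16.7×10⁻⁶ × 54 × 1350 = 1.217 mm.
A stress of 49 MPa corresponds to the wall pushing the member back by σL/E = 49×1350/(114×10³) = 0.5803 mm.
So the gap has to take up the difference, g_min = δ_free − σL/E = 1.217 − 0.5803 = 0.6372 mm.

g ≈ 0.637 mm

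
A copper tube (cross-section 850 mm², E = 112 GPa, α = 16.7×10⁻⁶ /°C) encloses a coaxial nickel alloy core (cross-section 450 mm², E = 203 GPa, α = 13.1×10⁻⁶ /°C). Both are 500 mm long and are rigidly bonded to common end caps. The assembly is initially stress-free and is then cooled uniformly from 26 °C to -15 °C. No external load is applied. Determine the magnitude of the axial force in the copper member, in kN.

Equilibrium of a rigid end plate with no external load gives equal and opposite internal forces ±P in the two members. Since α_{copper} > α_{nickel alloy}, cooling drives the copper into tension and the nickel alloy into compression.
Setting the final lengths equal and cancelling L: (α₁ − α₂)ΔT = P/(A₁E₁) + P/(A₂E₂).
|α₁ − α₂|·ΔT = 3.6×10⁻⁶ × 41 = 0.0001476.
1/(A₁E₁) + 1/(A₂E₂) = 1/(850×112×10³) + 1/(450×203×10³) = 2.145×10⁻⁸ N⁻¹.
So P = 0.0001476 / 2.145×10⁻⁸ = 6.881 kN.

P ≈ 6.88 kN (tensile in the copper)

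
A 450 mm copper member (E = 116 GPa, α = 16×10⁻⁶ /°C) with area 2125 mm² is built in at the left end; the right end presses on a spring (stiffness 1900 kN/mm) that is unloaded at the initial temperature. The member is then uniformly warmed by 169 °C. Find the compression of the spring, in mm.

If the spring were absent the member would lengthen by αΔT L = 16×10⁻⁶ × 169 × 450 = 1.217 mm.
With a force P in the spring, the elastic change of the member is PL/(AE) and that of the spring is P/k; compatibility requires their sum to equal δ_free.
P [ L/(AE) + 1/k ] = δ_free → P [ 450/(2125×116×10³) + 1/(1900×10³) ] = 1.217.
P = 1.217 / 2.352×10⁻⁶ = 517400 N.
Spring compression = P/k = 517400/(1900×10³) = 0.2723 mm.

δ ≈ 0.272 mm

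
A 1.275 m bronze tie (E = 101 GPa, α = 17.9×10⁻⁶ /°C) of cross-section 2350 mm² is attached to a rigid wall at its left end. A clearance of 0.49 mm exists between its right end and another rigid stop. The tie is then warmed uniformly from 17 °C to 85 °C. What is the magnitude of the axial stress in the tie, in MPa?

σ ≈ 84.1 MPa (compressive)

Free thermal elongation = αΔT L = 17.9×10⁻⁶ × 68 × 1275 = 1.552 mm.
After closing the 0.49 mm clearance, 1.552 − 0.49 = 1.062 mm of expansion remains to be suppressed by the wall.
So σ = E(δ_free − g)/L = 101×10³ × 1.062/1275 = 84.12 MPa.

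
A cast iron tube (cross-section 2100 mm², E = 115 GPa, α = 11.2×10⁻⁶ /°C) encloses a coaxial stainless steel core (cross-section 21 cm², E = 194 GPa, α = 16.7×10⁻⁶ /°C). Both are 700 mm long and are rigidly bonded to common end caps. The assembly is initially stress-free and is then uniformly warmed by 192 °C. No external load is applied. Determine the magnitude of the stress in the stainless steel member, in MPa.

σ ≈ 76.2 MPa (compressive)

Equilibrium of a rigid end plate with no external load gives equal and opposite internal forces ±P in the two members. Since α_{stainless steel} > α_{cast iron}, heating drives the stainless steel into compression and the cast iron into tension.
Equating the net (thermal + elastic) strains gives |α₁ − α₂|·ΔT = P·[1/(A₁E₁) + 1/(A₂E₂)].
|α₁ − α₂|·ΔT = 5.5×10⁻⁶ × 192 = 0.001056.
1/(A₁E₁) + 1/(A₂E₂) = 1/(2100×115×10³) + 1/(2100×194×10³) = 6.595×10⁻⁹ N⁻¹.
P = 0.001056 / 6.595×10⁻⁹ = 160100 N = 160.1 kN.
σ_{stainless steel} = P/A₂ = 160100/2100 = 76.24 MPa, compressive.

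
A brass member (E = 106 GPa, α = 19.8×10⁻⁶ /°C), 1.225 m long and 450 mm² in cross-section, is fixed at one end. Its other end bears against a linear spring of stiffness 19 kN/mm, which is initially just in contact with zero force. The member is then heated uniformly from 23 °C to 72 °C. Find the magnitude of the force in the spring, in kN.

P ≈ 15.2 kN

Free thermal expansion: δ_free = αΔT L = 19.8×10⁻⁶ × 49 × 1225 = 1.188 mm.
Let P be the compressive force at the spring. The member shortens elastically by PL/(AE) and the spring compresses by P/k; together these equal δ_free.
P [ L/(AE) + 1/k ] = δ_free → P [ 1225/(450×106×10³) + 1/(19×10³) ] = 1.188.
P = 1.188 / 7.831×10⁻⁵ = 15180 N.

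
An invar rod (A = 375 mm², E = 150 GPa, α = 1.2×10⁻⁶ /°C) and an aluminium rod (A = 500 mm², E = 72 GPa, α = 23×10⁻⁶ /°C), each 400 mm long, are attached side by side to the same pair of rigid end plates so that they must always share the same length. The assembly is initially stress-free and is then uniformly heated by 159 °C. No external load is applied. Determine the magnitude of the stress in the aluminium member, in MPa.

σ ≈ 152 MPa (compressive)

Equilibrium of a rigid end plate with no external load gives equal and opposite internal forces ±P in the two members. Since α_{aluminium} > α_{invar}, heating drives the aluminium into compression and the invar into tension.
Setting the final lengths equal and cancelling L: (α₁ − α₂)ΔT = P/(A₁E₁) + P/(A₂E₂).
|α₁ − α₂|·ΔT = 21.8×10⁻⁶ × 159 = 0.003466.
1/(A₁E₁) + 1/(A₂E₂) = 1/(375×150×10³) + 1/(500×72×10³) = 4.556×10⁻⁸ N⁻¹.
So P = 0.003466 / 4.556×10⁻⁸ = 76.09 kN.
σ_{aluminium} = P/A₂ = 76090/500 = 152.2 MPa, compressive.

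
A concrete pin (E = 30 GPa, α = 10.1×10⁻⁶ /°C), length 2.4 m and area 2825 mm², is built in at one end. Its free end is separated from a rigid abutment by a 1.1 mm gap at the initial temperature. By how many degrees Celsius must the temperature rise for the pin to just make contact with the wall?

The gap closes when αΔT L = 1.1 mm, since the pin is still unstressed at that instant.
So ΔT = g/(αL) = 1.1/(10.1×10⁻⁶ × 2400) = 45.38 °C.

ΔT ≈ 45.4 °C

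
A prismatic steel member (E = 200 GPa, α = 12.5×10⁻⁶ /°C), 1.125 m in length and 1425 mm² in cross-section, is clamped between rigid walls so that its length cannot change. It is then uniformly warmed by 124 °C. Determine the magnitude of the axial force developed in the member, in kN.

Full restraint means ε = 0, so the stress is σ = EαΔT = 200×10³ × 12.5×10⁻⁶ × 124 = 310 MPa.
P = AEαΔT = 1425 × 200×10³ × 12.5×10⁻⁶ × 124 = 441.8 kN (compressive).

P ≈ 442 kN (compressive)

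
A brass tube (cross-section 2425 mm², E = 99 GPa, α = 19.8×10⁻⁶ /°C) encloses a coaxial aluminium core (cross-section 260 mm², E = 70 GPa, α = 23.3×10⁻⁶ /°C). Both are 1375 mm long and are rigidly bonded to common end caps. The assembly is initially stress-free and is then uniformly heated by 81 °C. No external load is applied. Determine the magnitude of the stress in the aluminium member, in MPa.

σ ≈ 18.4 MPa (compressive)

The aluminium has the larger α, so on heating it would change length more than the brass if both were free. The rigid plates force a common final length, so the aluminium is put into compression and the brass into tension, with equal and opposite forces P (no external load).
Compatibility of the two members (thermal + elastic change equal): (α₁ − α₂)ΔT = P·[1/(A₁E₁) + 1/(A₂E₂)].
|α₁ − α₂|·ΔT = 3.5×10⁻⁶ × 81 = 0.0002835.
1/(A₁E₁) + 1/(A₂E₂) = 1/(2425×99×10³) + 1/(260×70×10³) = 5.911×10⁻⁸ N⁻¹.
P = 0.0002835 / 5.911×10⁻⁸ = 4796 N = 4.796 kN.
σ_{aluminium} = P/A₂ = 4796/260 = 18.45 MPa, compressive.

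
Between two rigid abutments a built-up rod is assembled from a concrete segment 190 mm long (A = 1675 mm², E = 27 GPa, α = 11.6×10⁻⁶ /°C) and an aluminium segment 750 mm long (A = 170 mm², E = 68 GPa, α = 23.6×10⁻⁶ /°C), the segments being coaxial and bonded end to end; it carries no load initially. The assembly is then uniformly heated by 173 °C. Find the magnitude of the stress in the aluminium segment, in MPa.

σ ≈ 293 MPa (compressive)

With the walls removed the bar would change length by δ_free = Σ αᵢΔT Lᵢ = 11.6×10⁻⁶×173×190 + 23.6×10⁻⁶×173×750 = 3.443 mm.
The rigid supports impose zero overall length change; the single axial force P common to all segments must satisfy P Σ Lᵢ/(AᵢEᵢ) = δ_free.
The series flexibility is Σ Lᵢ/(AᵢEᵢ) = 190/(1675×27×10³) + 750/(170×68×10³) = 6.908×10⁻⁵ mm/N.
Hence P = δ_free / Σ(L/AE) = 3.443/6.908×10⁻⁵ = 49.85 kN (compressive).
σ_{aluminium} = P / A = 49850 / 170 = 293.2 MPa.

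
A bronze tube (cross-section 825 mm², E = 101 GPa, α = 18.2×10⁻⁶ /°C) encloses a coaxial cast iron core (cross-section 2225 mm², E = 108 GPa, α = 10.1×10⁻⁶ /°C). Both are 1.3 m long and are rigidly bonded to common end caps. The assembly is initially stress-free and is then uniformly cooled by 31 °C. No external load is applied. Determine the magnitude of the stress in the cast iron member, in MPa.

Both members must finish at the same length. With the larger α, the bronze tends to over-contract; the plates restrain it, putting the bronze in tension and the cast iron in compression. With no external load the two internal forces are equal and opposite, magnitude P.
Setting the final lengths equal and cancelling L: (α₁ − α₂)ΔT = P/(A₁E₁) + P/(A₂E₂).
|α₁ − α₂|·ΔT = 8.1×10⁻⁶ × 31 = 0.0002511.
1/(A₁E₁) + 1/(A₂E₂) = 1/(825×101×10³) + 1/(2225×108×10³) = 1.616×10⁻⁸ N⁻¹.
So P = 0.0002511 / 1.616×10⁻⁸ = 15.54 kN.
σ_{cast iron} = P/A₂ = 15540/2225 = 6.982 MPa, compressive.

σ ≈ 6.98 MPa (compressive)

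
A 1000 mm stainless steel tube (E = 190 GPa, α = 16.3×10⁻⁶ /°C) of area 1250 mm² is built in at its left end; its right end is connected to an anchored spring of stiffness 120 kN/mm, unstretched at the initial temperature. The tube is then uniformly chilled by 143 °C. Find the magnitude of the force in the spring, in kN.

If the spring were absent the tube would shorten by αΔT L = 16.3×10⁻⁶ × 143 × 1000 = 2.331 mm.
With a force P in the spring, the elastic change of the tube is PL/(AE) and that of the spring is P/k; compatibility requires their sum to equal δ_free.
So P = δ_free / [L/(AE) + 1/k] = 2.331 / [ 1000/(1250×190×10³) + 1/(120×10³) ].
P = 2.331 / 1.254×10⁻⁵ = 185800 N.

P ≈ 186 kN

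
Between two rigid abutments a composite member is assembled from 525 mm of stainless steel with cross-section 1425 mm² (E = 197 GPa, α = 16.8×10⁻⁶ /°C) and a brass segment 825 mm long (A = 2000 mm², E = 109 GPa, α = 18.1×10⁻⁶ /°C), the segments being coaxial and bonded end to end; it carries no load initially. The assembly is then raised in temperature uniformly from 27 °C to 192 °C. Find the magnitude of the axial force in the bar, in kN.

Free thermal expansion of the whole bar: Σ αᵢΔT Lᵢ = 16.8×10⁻⁶×165×525 + 18.1×10⁻⁶×165×825 = 3.919 mm.
The rigid supports impose zero overall length change; the single axial force P common to all segments must satisfy P Σ Lᵢ/(AᵢEᵢ) = δ_free.
Σ Lᵢ/(AᵢEᵢ) = 525/(1425×197×10³) + 825/(2000×109×10³) = 5.655×10⁻⁶ mm/N.
Hence P = δ_free / Σ(L/AE) = 3.919/5.655×10⁻⁶ = 693.1 kN (compressive).

P ≈ 693 kN (compressive)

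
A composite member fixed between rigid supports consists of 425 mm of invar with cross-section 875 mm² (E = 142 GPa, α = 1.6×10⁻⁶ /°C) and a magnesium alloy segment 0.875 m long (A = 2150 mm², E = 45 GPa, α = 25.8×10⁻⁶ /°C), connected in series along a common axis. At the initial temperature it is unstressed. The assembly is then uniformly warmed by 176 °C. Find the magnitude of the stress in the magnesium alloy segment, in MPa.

σ ≈ 153 MPa (compressive)

If the supports were absent, the total length change would be Σ αᵢΔT Lᵢ = 1.6×10⁻⁶×176×425 + 25.8×10⁻⁶×176×875 = 4.093 mm.
The rigid supports impose zero overall length change; the single axial force P common to all segments must satisfy P Σ Lᵢ/(AᵢEᵢ) = δ_free.
Σ Lᵢ/(AᵢEᵢ) = 425/(875×142×10³) + 875/(2150×45×10³) = 1.246×10⁻⁵ mm/N.
Hence P = δ_free / Σ(L/AE) = 4.093/1.246×10⁻⁵ = 328.4 kN (compressive).
σ_{magnesium alloy} = P / A = 328400 / 2150 = 152.7 MPa.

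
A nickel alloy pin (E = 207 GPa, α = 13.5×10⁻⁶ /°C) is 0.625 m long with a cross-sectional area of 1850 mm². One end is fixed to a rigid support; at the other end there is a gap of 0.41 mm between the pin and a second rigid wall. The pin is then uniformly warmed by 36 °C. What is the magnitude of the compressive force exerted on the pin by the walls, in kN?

Free thermal elongation = αΔT L = 13.5×10⁻⁶ × 36 × 625 = 0.3038 mm.
This is smaller than the 0.41 mm clearance, so the pin expands freely without reaching the stop — the stress is zero.

P ≈ 0 kN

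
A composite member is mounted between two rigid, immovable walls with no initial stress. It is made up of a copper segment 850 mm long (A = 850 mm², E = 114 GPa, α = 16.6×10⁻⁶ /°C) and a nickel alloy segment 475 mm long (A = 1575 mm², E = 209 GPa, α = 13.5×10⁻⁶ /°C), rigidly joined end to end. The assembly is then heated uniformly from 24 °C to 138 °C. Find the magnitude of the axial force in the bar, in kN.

Free thermal expansion of the whole bar: Σ αᵢΔT Lᵢ = 16.6×10⁻⁶×114×850 + 13.5×10⁻⁶×114×475 = 2.34 mm.
The walls prevent any net length change, so an axial force P (same in every segment) develops. Compatibility: P · Σ Lᵢ/(AᵢEᵢ) = δ_free.
Σ Lᵢ/(AᵢEᵢ) = 850/(850×114×10³) + 475/(1575×209×10³) = 1.021×10⁻⁵ mm/N.
So P = 2.34 / 1.021×10⁻⁵ = 229 kN, compressive.

P ≈ 229 kN (compressive)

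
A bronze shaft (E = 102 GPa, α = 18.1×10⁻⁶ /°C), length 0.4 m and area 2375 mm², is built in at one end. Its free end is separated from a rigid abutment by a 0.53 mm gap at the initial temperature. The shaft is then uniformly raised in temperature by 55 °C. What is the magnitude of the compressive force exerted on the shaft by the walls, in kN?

P ≈ 0 kN

Unrestrained expansion: δ_free = αΔT L = 18.1×10⁻⁶ × 55 × 400 = 0.3982 mm.
Since δ_free = 0.398 mm is less than the 0.53 mm gap, the shaft never touches the wall. No axial force develops.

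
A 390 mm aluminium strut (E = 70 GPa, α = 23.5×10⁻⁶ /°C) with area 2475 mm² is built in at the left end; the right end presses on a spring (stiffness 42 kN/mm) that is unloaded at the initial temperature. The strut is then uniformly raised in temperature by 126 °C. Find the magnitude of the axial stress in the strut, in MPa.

The unrestrained thermal change is αΔT L = 23.5×10⁻⁶ × 126 × 390 = 1.155 mm.
With a force P in the spring, the elastic change of the strut is PL/(AE) and that of the spring is P/k; compatibility requires their sum to equal δ_free.
So P = δ_free / [L/(AE) + 1/k] = 1.155 / [ 390/(2475×70×10³) + 1/(42×10³) ].
P = 1.155 / 2.606×10⁻⁵ = 44310 N.
σ = P/A = 44310/2475 = 17.9 MPa.

σ ≈ 17.9 MPa (compressive)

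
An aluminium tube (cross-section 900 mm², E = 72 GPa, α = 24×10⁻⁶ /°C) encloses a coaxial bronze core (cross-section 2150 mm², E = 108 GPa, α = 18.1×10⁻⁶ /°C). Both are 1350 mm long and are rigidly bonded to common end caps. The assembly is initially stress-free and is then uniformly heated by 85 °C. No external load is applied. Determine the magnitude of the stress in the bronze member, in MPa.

σ ≈ 11.8 MPa (tensile)

The aluminium has the larger α, so on heating it would change length more than the bronze if both were free. The rigid plates force a common final length, so the aluminium is put into compression and the bronze into tension, with equal and opposite forces P (no external load).
Equating the net (thermal + elastic) strains gives |α₁ − α₂|·ΔT = P·[1/(A₁E₁) + 1/(A₂E₂)].
|α₁ − α₂|·ΔT = 5.9×10⁻⁶ × 85 = 0.0005015.
1/(A₁E₁) + 1/(A₂E₂) = 1/(900×72×10³) + 1/(2150×108×10³) = 1.974×10⁻⁸ N⁻¹.
So P = 0.0005015 / 1.974×10⁻⁸ = 25.41 kN.
σ_{bronze} = P/A₂ = 25410/2150 = 11.82 MPa, tensile.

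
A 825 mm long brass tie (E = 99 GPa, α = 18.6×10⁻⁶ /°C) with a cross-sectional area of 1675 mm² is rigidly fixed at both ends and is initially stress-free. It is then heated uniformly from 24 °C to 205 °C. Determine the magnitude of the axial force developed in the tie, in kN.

With zero net strain, σ = E·αΔT = 99 GPa × 18.6×10⁻⁶ × 181 = 333.3 MPa.
Then P = σA = 333.3 × 1675 mm² = 558.3 kN, compressive.

P ≈ 558 kN (compressive)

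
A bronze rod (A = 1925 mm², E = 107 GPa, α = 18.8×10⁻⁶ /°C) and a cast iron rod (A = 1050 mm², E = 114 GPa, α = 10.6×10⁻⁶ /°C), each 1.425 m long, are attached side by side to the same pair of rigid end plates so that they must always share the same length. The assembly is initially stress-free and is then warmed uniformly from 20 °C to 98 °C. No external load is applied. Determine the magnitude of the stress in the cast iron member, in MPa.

The bronze has the larger α, so on heating it would change length more than the cast iron if both were free. The rigid plates force a common final length, so the bronze is put into compression and the cast iron into tension, with equal and opposite forces P (no external load).
Compatibility of the two members (thermal + elastic change equal): (α₁ − α₂)ΔT = P·[1/(A₁E₁) + 1/(A₂E₂)].
|α₁ − α₂|·ΔT = 8.2×10⁻⁶ × 78 = 0.0006396.
1/(A₁E₁) + 1/(A₂E₂) = 1/(1925×107×10³) + 1/(1050×114×10³) = 1.321×10⁻⁸ N⁻¹.
So P = 0.0006396 / 1.321×10⁻⁸ = 48.42 kN.
σ_{cast iron} = P/A₂ = 48420/1050 = 46.12 MPa, tensile.

σ ≈ 46.1 MPa (tensile)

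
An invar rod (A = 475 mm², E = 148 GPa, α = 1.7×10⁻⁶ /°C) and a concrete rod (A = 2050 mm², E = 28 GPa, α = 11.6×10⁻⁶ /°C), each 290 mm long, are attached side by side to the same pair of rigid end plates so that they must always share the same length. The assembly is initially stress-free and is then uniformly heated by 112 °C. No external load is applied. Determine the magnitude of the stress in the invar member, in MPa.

σ ≈ 73.8 MPa (tensile)

Both members must finish at the same length. With the larger α, the concrete tends to over-expand; the plates restrain it, putting the concrete in compression and the invar in tension. With no external load the two internal forces are equal and opposite, magnitude P.
Compatibility of the two members (thermal + elastic change equal): (α₁ − α₂)ΔT = P·[1/(A₁E₁) + 1/(A₂E₂)].
|α₁ − α₂|·ΔT = 9.9×10⁻⁶ × 112 = 0.001109.
1/(A₁E₁) + 1/(A₂E₂) = 1/(475×148×10³) + 1/(2050×28×10³) = 3.165×10⁻⁸ N⁻¹.
So P = 0.001109 / 3.165×10⁻⁸ = 35.04 kN.
σ_{invar} = P/A₁ = 35040/475 = 73.76 MPa, tensile.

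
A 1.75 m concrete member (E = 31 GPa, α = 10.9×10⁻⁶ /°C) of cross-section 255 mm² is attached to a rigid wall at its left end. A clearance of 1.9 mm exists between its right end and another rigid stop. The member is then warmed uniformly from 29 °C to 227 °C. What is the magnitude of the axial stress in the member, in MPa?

σ ≈ 33.2 MPa (compressive)

Unrestrained expansion: δ_free = αΔT L = 10.9×10⁻⁶ × 198 × 1750 = 3.777 mm.
The gap closes (δ_free > 1.9 mm) and the wall then resists a further 3.777 − 1.9 = 1.877 mm of expansion.
Compatibility: PL/(AE) = 1.877 mm, so σ = P/A = E × (1.877/1750) = 33.25 MPa.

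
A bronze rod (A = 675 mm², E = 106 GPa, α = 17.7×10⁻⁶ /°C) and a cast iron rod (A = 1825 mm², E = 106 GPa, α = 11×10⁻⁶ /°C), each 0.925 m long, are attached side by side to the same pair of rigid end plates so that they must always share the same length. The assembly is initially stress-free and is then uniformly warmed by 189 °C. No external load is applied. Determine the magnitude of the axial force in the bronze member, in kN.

P ≈ 66.1 kN (compressive in the bronze)

Both members must finish at the same length. With the larger α, the bronze tends to over-expand; the plates restrain it, putting the bronze in compression and the cast iron in tension. With no external load the two internal forces are equal and opposite, magnitude P.
Setting the final lengths equal and cancelling L: (α₁ − α₂)ΔT = P/(A₁E₁) + P/(A₂E₂).
|α₁ − α₂|·ΔT = 6.7×10⁻⁶ × 189 = 0.001266.
1/(A₁E₁) + 1/(A₂E₂) = 1/(675×106×10³) + 1/(1825×106×10³) = 1.915×10⁻⁸ N⁻¹.
So P = 0.001266 / 1.915×10⁻⁸ = 66.14 kN.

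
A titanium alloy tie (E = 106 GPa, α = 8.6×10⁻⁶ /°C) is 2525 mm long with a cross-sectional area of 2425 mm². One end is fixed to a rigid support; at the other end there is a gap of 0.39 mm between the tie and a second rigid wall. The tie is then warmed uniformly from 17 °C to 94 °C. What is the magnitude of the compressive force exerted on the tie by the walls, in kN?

P ≈ 131 kN

Free thermal elongation = αΔT L = 8.6×10⁻⁶ × 77 × 2525 = 1.672 mm.
After closing the 0.39 mm clearance, 1.672 − 0.39 = 1.282 mm of expansion remains to be suppressed by the wall.
That suppressed elongation corresponds to σ = E·Δ/L = 106×10³ × 1.282/2525 = 53.82 MPa.
P = σA = 53.82 × 2425 = 130.5 kN.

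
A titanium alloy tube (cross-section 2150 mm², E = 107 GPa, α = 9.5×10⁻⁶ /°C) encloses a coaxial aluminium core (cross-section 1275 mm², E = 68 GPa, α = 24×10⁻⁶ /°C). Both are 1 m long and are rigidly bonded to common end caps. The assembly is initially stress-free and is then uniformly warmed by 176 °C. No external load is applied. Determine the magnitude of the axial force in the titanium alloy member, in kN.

P ≈ 161 kN (tensile in the titanium alloy)

Equilibrium of a rigid end plate with no external load gives equal and opposite internal forces ±P in the two members. Since α_{aluminium} > α_{titanium alloy}, heating drives the aluminium into compression and the titanium alloy into tension.
Setting the final lengths equal and cancelling L: (α₁ − α₂)ΔT = P/(A₁E₁) + P/(A₂E₂).
|α₁ − α₂|·ΔT = 14.5×10⁻⁶ × 176 = 0.002552.
1/(A₁E₁) + 1/(A₂E₂) = 1/(2150×107×10³) + 1/(1275×68×10³) = 1.588×10⁻⁸ N⁻¹.
P = 0.002552 / 1.588×10⁻⁸ = 160700 N = 160.7 kN.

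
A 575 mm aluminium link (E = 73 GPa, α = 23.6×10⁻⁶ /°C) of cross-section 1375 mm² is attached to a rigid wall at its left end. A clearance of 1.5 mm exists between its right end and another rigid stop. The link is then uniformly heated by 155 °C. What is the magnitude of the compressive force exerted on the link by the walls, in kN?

P ≈ 105 kN

Unrestrained expansion: δ_free = αΔT L = 23.6×10⁻⁶ × 155 × 575 = 2.103 mm.
After closing the 1.5 mm clearance, 2.103 − 1.5 = 0.6034 mm of expansion remains to be suppressed by the wall.
Compatibility: PL/(AE) = 0.6034 mm, so σ = P/A = E × (0.6034/575) = 76.6 MPa.
Force on the wall = σA = 76.6 × 1375 mm² = 105.3 kN.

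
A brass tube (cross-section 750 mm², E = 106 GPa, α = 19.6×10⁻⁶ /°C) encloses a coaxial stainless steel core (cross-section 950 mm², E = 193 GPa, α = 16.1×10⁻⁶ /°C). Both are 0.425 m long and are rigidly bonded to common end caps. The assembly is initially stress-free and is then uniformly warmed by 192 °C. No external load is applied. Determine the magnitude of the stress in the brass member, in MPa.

σ ≈ 49.7 MPa (compressive)

Both members must finish at the same length. With the larger α, the brass tends to over-expand; the plates restrain it, putting the brass in compression and the stainless steel in tension. With no external load the two internal forces are equal and opposite, magnitude P.
Setting the final lengths equal and cancelling L: (α₁ − α₂)ΔT = P/(A₁E₁) + P/(A₂E₂).
|α₁ − α₂|·ΔT = 3.5×10⁻⁶ × 192 = 0.000672.
1/(A₁E₁) + 1/(A₂E₂) = 1/(750×106×10³) + 1/(950×193×10³) = 1.803×10⁻⁸ N⁻¹.
P = 0.000672 / 1.803×10⁻⁸ = 37270 N = 37.27 kN.
σ_{brass} = P/A₁ = 37270/750 = 49.69 MPa, compressive.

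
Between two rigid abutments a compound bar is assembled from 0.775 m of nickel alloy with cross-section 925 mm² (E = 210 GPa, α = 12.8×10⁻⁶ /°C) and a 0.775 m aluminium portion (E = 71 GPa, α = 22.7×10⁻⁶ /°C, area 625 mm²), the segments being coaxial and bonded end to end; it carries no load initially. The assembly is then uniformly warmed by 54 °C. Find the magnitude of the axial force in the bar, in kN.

Free thermal expansion of the whole bar: Σ αᵢΔT Lᵢ = 12.8×10⁻⁶×54×775 + 22.7×10⁻⁶×54×775 = 1.486 mm.
The walls prevent any net length change, so an axial force P (same in every segment) develops. Compatibility: P · Σ Lᵢ/(AᵢEᵢ) = δ_free.
Σ Lᵢ/(AᵢEᵢ) = 775/(925×210×10³) + 775/(625×71×10³) = 2.145×10⁻⁵ mm/N.
So P = 1.486 / 2.145×10⁻⁵ = 69.25 kN, compressive.

P ≈ 69.2 kN (compressive)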